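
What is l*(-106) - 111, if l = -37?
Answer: 3811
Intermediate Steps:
l*(-106) - 111 = -37*(-106) - 111 = 3922 - 111 = 3811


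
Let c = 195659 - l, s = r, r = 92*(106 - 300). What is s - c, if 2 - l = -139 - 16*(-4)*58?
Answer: -217078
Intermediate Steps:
r = -17848 (r = 92*(-194) = -17848)
l = -3571 (l = 2 - (-139 - 16*(-4)*58) = 2 - (-139 + 64*58) = 2 - (-139 + 3712) = 2 - 1*3573 = 2 - 3573 = -3571)
s = -17848
c = 199230 (c = 195659 - 1*(-3571) = 195659 + 3571 = 199230)
s - c = -17848 - 1*199230 = -17848 - 199230 = -217078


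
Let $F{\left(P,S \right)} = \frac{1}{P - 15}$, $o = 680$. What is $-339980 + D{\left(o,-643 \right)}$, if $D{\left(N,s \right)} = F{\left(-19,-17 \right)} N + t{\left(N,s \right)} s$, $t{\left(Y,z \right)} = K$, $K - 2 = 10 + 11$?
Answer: $-354789$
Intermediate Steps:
$K = 23$ ($K = 2 + \left(10 + 11\right) = 2 + 21 = 23$)
$t{\left(Y,z \right)} = 23$
$F{\left(P,S \right)} = \frac{1}{-15 + P}$
$D{\left(N,s \right)} = 23 s - \frac{N}{34}$ ($D{\left(N,s \right)} = \frac{N}{-15 - 19} + 23 s = \frac{N}{-34} + 23 s = - \frac{N}{34} + 23 s = 23 s - \frac{N}{34}$)
$-339980 + D{\left(o,-643 \right)} = -339980 + \left(23 \left(-643\right) - 20\right) = -339980 - 14809 = -354789$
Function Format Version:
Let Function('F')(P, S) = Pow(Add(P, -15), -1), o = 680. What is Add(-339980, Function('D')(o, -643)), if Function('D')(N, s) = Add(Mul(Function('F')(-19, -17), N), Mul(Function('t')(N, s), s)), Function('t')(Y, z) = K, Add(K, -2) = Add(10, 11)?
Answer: -354789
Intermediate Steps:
K = 23 (K = Add(2, Add(10, 11)) = Add(2, 21) = 23)
Function('t')(Y, z) = 23
Function('F')(P, S) = Pow(Add(-15, P), -1)
Function('D')(N, s) = Add(Mul(23, s), Mul(Rational(-1, 34), N)) (Function('D')(N, s) = Add(Mul(Pow(Add(-15, -19), -1), N), Mul(23, s)) = Add(Mul(Pow(-34, -1), N), Mul(23, s)) = Add(Mul(Rational(-1, 34), N), Mul(23, s)) = Add(Mul(23, s), Mul(Rational(-1, 34), N)))
Add(-339980, Function('D')(o, -643)) = Add(-339980, Add(Mul(23, -643), Mul(Rational(-1, 34), 680))) = Add(-339980, Add(-14789, -20)) = Add(-339980, -14809) = -354789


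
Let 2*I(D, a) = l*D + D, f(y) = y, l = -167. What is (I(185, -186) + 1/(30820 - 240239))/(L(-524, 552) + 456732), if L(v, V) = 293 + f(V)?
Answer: -3215628746/95825317763 ≈ -0.033557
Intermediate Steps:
L(v, V) = 293 + V
I(D, a) = -83*D (I(D, a) = (-167*D + D)/2 = (-166*D)/2 = -83*D)
(I(185, -186) + 1/(30820 - 240239))/(L(-524, 552) + 456732) = (-83*185 + 1/(30820 - 240239))/((293 + 552) + 456732) = (-15355 + 1/(-209419))/(845 + 456732) = (-15355 - 1/209419)/457577 = -3215628746/209419*1/457577 = -3215628746/95825317763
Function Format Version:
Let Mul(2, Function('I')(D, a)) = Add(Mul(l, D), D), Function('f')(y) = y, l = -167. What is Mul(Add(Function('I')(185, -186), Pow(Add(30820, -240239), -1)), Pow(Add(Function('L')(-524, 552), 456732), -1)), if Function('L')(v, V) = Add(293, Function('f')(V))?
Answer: Rational(-3215628746, 95825317763) ≈ -0.033557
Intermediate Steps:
Function('L')(v, V) = Add(293, V)
Function('I')(D, a) = Mul(-83, D) (Function('I')(D, a) = Mul(Rational(1, 2), Add(Mul(-167, D), D)) = Mul(Rational(1, 2), Mul(-166, D)) = Mul(-83, D))
Mul(Add(Function('I')(185, -186), Pow(Add(30820, -240239), -1)), Pow(Add(Function('L')(-524, 552), 456732), -1)) = Mul(Add(Mul(-83, 185), Pow(Add(30820, -240239), -1)), Pow(Add(Add(293, 552), 456732), -1)) = Mul(Add(-15355, Pow(-209419, -1)), Pow(Add(845, 456732), -1)) = Mul(Add(-15355, Rational(-1, 209419)), Pow(457577, -1)) = Mul(Rational(-3215628746, 209419), Rational(1, 457577)) = Rational(-3215628746, 95825317763)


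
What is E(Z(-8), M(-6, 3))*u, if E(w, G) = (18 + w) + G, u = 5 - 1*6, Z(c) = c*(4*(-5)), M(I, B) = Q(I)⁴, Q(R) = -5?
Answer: -803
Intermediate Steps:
M(I, B) = 625 (M(I, B) = (-5)⁴ = 625)
Z(c) = -20*c (Z(c) = c*(-20) = -20*c)
u = -1 (u = 5 - 6 = -1)
E(w, G) = 18 + G + w
E(Z(-8), M(-6, 3))*u = (18 + 625 - 20*(-8))*(-1) = (18 + 625 + 160)*(-1) = 803*(-1) = -803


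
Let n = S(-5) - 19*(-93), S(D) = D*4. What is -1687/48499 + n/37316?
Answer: 21775661/1809788684 ≈ 0.012032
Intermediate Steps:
S(D) = 4*D
n = 1747 (n = 4*(-5) - 19*(-93) = -20 + 1767 = 1747)
-1687/48499 + n/37316 = -1687/48499 + 1747/37316 = 21775661/1809788684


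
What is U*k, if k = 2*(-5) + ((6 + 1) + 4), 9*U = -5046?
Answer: -1682/3 ≈ -560.67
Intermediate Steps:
U = -1682/3 (U = (⅑)*(-5046) = -1682/3 ≈ -560.67)
k = 1 (k = -10 + (7 + 4) = -10 + 11 = 1)
U*k = -1682/3*1 = -1682/3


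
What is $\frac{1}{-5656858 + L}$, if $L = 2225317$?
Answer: $- \frac{1}{3431541} \approx -2.9141 \cdot 10^{-7}$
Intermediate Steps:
$\frac{1}{-5656858 + L} = \frac{1}{-5656858 + 2225317} = \frac{1}{-3431541} = - \frac{1}{3431541}$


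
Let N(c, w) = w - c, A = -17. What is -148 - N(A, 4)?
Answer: -169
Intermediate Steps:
-148 - N(A, 4) = -148 - (4 - 1*(-17)) = -148 - (4 + 17) = -148 - 1*21 = -148 - 21 = -169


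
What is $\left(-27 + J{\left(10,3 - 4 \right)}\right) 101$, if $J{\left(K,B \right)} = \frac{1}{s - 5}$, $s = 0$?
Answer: $- \frac{13736}{5} \approx -2747.2$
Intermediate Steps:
$J{\left(K,B \right)} = - \frac{1}{5}$ ($J{\left(K,B \right)} = \frac{1}{0 - 5} = \frac{1}{-5} = - \frac{1}{5}$)
$\left(-27 + J{\left(10,3 - 4 \right)}\right) 101 = \left(-27 - \frac{1}{5}\right) 101 = \left(- \frac{136}{5}\right) 101 = - \frac{13736}{5}$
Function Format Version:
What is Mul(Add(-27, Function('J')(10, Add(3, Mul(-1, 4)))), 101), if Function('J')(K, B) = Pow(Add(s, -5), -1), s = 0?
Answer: Rational(-13736, 5) ≈ -2747.2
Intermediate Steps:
Function('J')(K, B) = Rational(-1, 5) (Function('J')(K, B) = Pow(Add(0, -5), -1) = Pow(-5, -1) = Rational(-1, 5))
Mul(Add(-27, Function('J')(10, Add(3, Mul(-1, 4)))), 101) = Mul(Add(-27, Rational(-1, 5)), 101) = Mul(Rational(-136, 5), 101) = Rational(-13736, 5)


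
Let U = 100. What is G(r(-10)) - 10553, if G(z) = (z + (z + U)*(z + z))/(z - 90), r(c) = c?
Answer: -105349/10 ≈ -10535.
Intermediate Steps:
G(z) = (z + 2*z*(100 + z))/(-90 + z) (G(z) = (z + (z + 100)*(z + z))/(z - 90) = (z + (100 + z)*(2*z))/(-90 + z) = (z + 2*z*(100 + z))/(-90 + z))
G(r(-10)) - 10553 = -10*(201 + 2*(-10))/(-90 - 10) - 10553 = -10*(201 - 20)/(-100) - 10553 = -10*(-1/100)*181 - 10553 = 181/10 - 10553 = -105349/10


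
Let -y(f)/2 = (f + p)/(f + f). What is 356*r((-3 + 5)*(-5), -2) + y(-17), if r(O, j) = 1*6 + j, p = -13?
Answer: 24178/17 ≈ 1422.2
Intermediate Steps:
y(f) = -(-13 + f)/f (y(f) = -2*(f - 13)/(f + f) = -2*(-13 + f)/(2*f) = -2*(-13 + f)*1/(2*f) = -(-13 + f)/f)
r(O, j) = 6 + j
356*r((-3 + 5)*(-5), -2) + y(-17) = 356*(6 - 2) + (13 - 1*(-17))/(-17) = 356*4 - (13 + 17)/17 = 1424 - 1/17*30 = 1424 - 30/17 = 24178/17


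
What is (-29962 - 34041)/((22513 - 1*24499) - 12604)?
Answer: 64003/14590 ≈ 4.3868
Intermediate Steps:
(-29962 - 34041)/((22513 - 1*24499) - 12604) = -64003/((22513 - 24499) - 12604) = -64003/(-1986 - 12604) = -64003/(-14590) = -64003*(-1/14590) = 64003/14590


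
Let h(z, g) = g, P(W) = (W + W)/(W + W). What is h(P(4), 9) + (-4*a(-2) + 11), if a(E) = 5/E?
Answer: 30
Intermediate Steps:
P(W) = 1 (P(W) = (2*W)/((2*W)) = (2*W)*(1/(2*W)) = 1)
h(P(4), 9) + (-4*a(-2) + 11) = 9 + (-20/(-2) + 11) = 9 + (-20*(-1)/2 + 11) = 9 + (-4*(-5/2) + 11) = 9 + (10 + 11) = 9 + 21 = 30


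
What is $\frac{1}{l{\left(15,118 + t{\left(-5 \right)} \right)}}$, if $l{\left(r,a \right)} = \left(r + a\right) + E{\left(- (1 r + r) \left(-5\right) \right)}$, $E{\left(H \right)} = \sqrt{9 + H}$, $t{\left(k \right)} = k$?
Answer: $\frac{128}{16225} - \frac{\sqrt{159}}{16225} \approx 0.0071119$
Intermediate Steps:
$l{\left(r,a \right)} = a + r + \sqrt{9 + 10 r}$ ($l{\left(r,a \right)} = \left(r + a\right) + \sqrt{9 + - (1 r + r) \left(-5\right)} = \left(a + r\right) + \sqrt{9 + - (r + r) \left(-5\right)} = \left(a + r\right) + \sqrt{9 + - 2 r \left(-5\right)} = \left(a + r\right) + \sqrt{9 + 10 r} = a + r + \sqrt{9 + 10 r}$)
$\frac{1}{l{\left(15,118 + t{\left(-5 \right)} \right)}} = \frac{1}{\left(118 - 5\right) + 15 + \sqrt{9 + 10 \cdot 15}} = \frac{1}{113 + 15 + \sqrt{9 + 150}} = \frac{1}{113 + 15 + \sqrt{159}} = \frac{1}{128 + \sqrt{159}}$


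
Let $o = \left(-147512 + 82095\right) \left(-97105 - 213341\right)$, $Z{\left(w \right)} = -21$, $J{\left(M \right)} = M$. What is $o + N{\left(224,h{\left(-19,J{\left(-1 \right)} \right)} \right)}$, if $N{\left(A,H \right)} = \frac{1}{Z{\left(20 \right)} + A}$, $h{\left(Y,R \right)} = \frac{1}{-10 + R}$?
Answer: $\frac{4122614534347}{203} \approx 2.0308 \cdot 10^{10}$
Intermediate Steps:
$N{\left(A,H \right)} = \frac{1}{-21 + A}$
$o = 20308445982$ ($o = \left(-65417\right) \left(-310446\right) = 20308445982$)
$o + N{\left(224,h{\left(-19,J{\left(-1 \right)} \right)} \right)} = 20308445982 + \frac{1}{-21 + 224} = 20308445982 + \frac{1}{203} = \frac{4122614534347}{203}$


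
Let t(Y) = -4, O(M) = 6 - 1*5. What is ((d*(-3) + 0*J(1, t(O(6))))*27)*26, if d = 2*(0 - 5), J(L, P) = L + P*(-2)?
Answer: 21060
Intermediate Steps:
O(M) = 1 (O(M) = 6 - 5 = 1)
J(L, P) = L - 2*P
d = -10 (d = 2*(-5) = -10)
((d*(-3) + 0*J(1, t(O(6))))*27)*26 = ((-10*(-3) + 0*(1 - 2*(-4)))*27)*26 = ((30 + 0*(1 + 8))*27)*26 = ((30 + 0*9)*27)*26 = ((30 + 0)*27)*26 = (30*27)*26 = 810*26 = 21060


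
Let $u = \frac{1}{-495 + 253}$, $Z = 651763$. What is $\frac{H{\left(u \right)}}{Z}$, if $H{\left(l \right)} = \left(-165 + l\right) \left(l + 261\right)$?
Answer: $- \frac{360297413}{5452835476} \approx -0.066075$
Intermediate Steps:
$u = - \frac{1}{242}$ ($u = \frac{1}{-242} = - \frac{1}{242} \approx -0.0041322$)
$H{\left(l \right)} = \left(-165 + l\right) \left(261 + l\right)$
$\frac{H{\left(u \right)}}{Z} = \frac{-43065 + \left(- \frac{1}{242}\right)^{2} + 96 \left(- \frac{1}{242}\right)}{651763} = \left(-43065 + \frac{1}{58564} - \frac{48}{121}\right) \frac{1}{651763} = \left(- \frac{2522081891}{58564}\right) \frac{1}{651763} = - \frac{360297413}{5452835476}$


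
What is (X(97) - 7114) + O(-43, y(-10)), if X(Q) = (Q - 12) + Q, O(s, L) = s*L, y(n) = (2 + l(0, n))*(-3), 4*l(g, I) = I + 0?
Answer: -13993/2 ≈ -6996.5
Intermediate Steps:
l(g, I) = I/4 (l(g, I) = (I + 0)/4 = I/4)
y(n) = -6 - 3*n/4 (y(n) = (2 + n/4)*(-3) = -6 - 3*n/4)
O(s, L) = L*s
X(Q) = -12 + 2*Q (X(Q) = (-12 + Q) + Q = -12 + 2*Q)
(X(97) - 7114) + O(-43, y(-10)) = ((-12 + 2*97) - 7114) + (-6 - ¾*(-10))*(-43) = ((-12 + 194) - 7114) + (-6 + 15/2)*(-43) = (182 - 7114) + (3/2)*(-43) = -6932 - 129/2 = -13993/2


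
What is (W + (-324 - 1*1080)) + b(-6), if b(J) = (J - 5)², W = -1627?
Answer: -2910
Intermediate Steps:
b(J) = (-5 + J)²
(W + (-324 - 1*1080)) + b(-6) = (-1627 + (-324 - 1*1080)) + (-5 - 6)² = (-1627 + (-324 - 1080)) + (-11)² = (-1627 - 1404) + 121 = -3031 + 121 = -2910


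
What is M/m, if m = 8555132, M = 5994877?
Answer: 5994877/8555132 ≈ 0.70073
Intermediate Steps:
M/m = 5994877/8555132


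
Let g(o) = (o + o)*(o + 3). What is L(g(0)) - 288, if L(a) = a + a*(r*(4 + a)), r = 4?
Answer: -288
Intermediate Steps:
g(o) = 2*o*(3 + o) (g(o) = (2*o)*(3 + o) = 2*o*(3 + o))
L(a) = a + a*(16 + 4*a) (L(a) = a + a*(4*(4 + a)) = a + a*(16 + 4*a))
L(g(0)) - 288 = (2*0*(3 + 0))*(17 + 4*(2*0*(3 + 0))) - 288 = (2*0*3)*(17 + 4*(2*0*3)) - 288 = 0*(17 + 4*0) - 288 = 0*(17 + 0) - 288 = 0*17 - 288 = 0 - 288 = -288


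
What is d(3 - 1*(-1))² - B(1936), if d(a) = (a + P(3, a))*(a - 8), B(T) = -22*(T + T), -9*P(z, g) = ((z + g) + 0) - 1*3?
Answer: 6916288/81 ≈ 85386.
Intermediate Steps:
P(z, g) = ⅓ - g/9 - z/9 (P(z, g) = -(((z + g) + 0) - 1*3)/9 = -(((g + z) + 0) - 3)/9 = -((g + z) - 3)/9 = -(-3 + g + z)/9 = ⅓ - g/9 - z/9)
B(T) = -44*T
d(a) = 8*a*(-8 + a)/9 (d(a) = (a + (⅓ - a/9 - ⅑*3))*(a - 8) = (a + (⅓ - a/9 - ⅓))*(-8 + a) = (a - a/9)*(-8 + a) = (8*a/9)*(-8 + a) = 8*a*(-8 + a)/9)
d(3 - 1*(-1))² - B(1936) = (8*(3 - 1*(-1))*(-8 + (3 - 1*(-1)))/9)² - (-44)*1936 = (8*(3 + 1)*(-8 + (3 + 1))/9)² - 1*(-85184) = ((8/9)*4*(-8 + 4))² + 85184 = ((8/9)*4*(-4))² + 85184 = (-128/9)² + 85184 = 16384/81 + 85184 = 6916288/81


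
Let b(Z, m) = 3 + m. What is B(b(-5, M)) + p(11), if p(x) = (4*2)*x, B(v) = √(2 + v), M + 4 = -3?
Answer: 88 + I*√2 ≈ 88.0 + 1.4142*I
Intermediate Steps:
M = -7 (M = -4 - 3 = -7)
p(x) = 8*x
B(b(-5, M)) + p(11) = √(2 + (3 - 7)) + 8*11 = √(2 - 4) + 88 = √(-2) + 88 = I*√2 + 88 = 88 + I*√2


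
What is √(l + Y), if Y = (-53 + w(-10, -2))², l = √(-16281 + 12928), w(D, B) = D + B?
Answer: √(4225 + I*√3353) ≈ 65.001 + 0.4454*I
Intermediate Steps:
w(D, B) = B + D
l = I*√3353 (l = √(-3353) = I*√3353 ≈ 57.905*I)
Y = 4225 (Y = (-53 + (-2 - 10))² = (-53 - 12)² = (-65)² = 4225)
√(l + Y) = √(I*√3353 + 4225) = √(4225 + I*√3353)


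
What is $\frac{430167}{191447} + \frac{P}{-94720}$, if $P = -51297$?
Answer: $\frac{50566074999}{18133859840} \approx 2.7885$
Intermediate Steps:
$\frac{430167}{191447} + \frac{P}{-94720} = \frac{430167}{191447} - \frac{51297}{-94720} = 430167 \cdot \frac{1}{191447} - - \frac{51297}{94720} = \frac{430167}{191447} + \frac{51297}{94720} = \frac{50566074999}{18133859840}$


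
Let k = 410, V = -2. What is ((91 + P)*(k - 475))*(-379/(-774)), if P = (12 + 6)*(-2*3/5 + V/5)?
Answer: -1532297/774 ≈ -1979.7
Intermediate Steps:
P = -144/5 (P = (12 + 6)*(-2*3/5 - 2/5) = 18*(-6*⅕ - 2*⅕) = 18*(-6/5 - ⅖) = 18*(-8/5) = -144/5 ≈ -28.800)
((91 + P)*(k - 475))*(-379/(-774)) = ((91 - 144/5)*(410 - 475))*(-379/(-774)) = ((311/5)*(-65))*(-379*(-1/774)) = -4043*379/774 = -1532297/774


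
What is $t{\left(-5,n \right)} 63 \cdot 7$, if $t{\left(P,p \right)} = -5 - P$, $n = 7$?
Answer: $0$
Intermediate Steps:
$t{\left(-5,n \right)} 63 \cdot 7 = \left(-5 - -5\right) 63 \cdot 7 = \left(-5 + 5\right) 63 \cdot 7 = 0 \cdot 63 \cdot 7 = 0 \cdot 7 = 0$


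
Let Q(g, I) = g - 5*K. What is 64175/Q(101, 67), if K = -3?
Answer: 64175/116 ≈ 553.23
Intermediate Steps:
Q(g, I) = 15 + g (Q(g, I) = g - 5*(-3) = g + 15 = 15 + g)
64175/Q(101, 67) = 64175/(15 + 101) = 64175/116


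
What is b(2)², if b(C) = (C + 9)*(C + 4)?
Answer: 4356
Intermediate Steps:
b(C) = (4 + C)*(9 + C) (b(C) = (9 + C)*(4 + C) = (4 + C)*(9 + C))
b(2)² = (36 + 2² + 13*2)² = (36 + 4 + 26)² = 66² = 4356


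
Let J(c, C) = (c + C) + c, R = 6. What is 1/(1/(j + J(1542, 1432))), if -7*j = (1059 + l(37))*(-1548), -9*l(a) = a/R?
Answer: 5009650/21 ≈ 2.3855e+5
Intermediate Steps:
l(a) = -a/54 (l(a) = -a/(9*6) = -a/54)
J(c, C) = C + 2*c (J(c, C) = (C + c) + c = C + 2*c)
j = 4914814/21 (j = -(1059 - 1/54*37)*(-1548)/7 = -(1059 - 37/54)*(-1548)/7 = -57149*(-1548)/378 = -⅐*(-4914814/3) = 4914814/21 ≈ 2.3404e+5)
1/(1/(j + J(1542, 1432))) = 1/(1/(4914814/21 + (1432 + 2*1542))) = 1/(1/(4914814/21 + (1432 + 3084))) = 1/(1/(4914814/21 + 4516)) = 1/(1/(5009650/21)) = 1/(21/5009650) = 5009650/21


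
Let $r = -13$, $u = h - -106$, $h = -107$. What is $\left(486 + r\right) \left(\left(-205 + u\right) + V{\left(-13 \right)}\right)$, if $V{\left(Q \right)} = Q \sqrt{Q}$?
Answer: $-97438 - 6149 i \sqrt{13} \approx -97438.0 - 22171.0 i$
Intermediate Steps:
$u = -1$ ($u = -107 - -106 = -107 + 106 = -1$)
$V{\left(Q \right)} = Q^{\frac{3}{2}}$
$\left(486 + r\right) \left(\left(-205 + u\right) + V{\left(-13 \right)}\right) = \left(486 - 13\right) \left(\left(-205 - 1\right) + \left(-13\right)^{\frac{3}{2}}\right) = 473 \left(-206 - 13 i \sqrt{13}\right) = -97438 - 6149 i \sqrt{13}$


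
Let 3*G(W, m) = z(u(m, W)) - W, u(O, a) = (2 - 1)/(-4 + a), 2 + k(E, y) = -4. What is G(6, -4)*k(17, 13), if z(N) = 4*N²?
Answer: 10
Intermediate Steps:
k(E, y) = -6 (k(E, y) = -2 - 4 = -6)
u(O, a) = 1/(-4 + a)
G(W, m) = -W/3 + 4/(3*(-4 + W)²) (G(W, m) = (4*(1/(-4 + W))² - W)/3 = (4/(-4 + W)² - W)/3 = (-W + 4/(-4 + W)²)/3 = -W/3 + 4/(3*(-4 + W)²))
G(6, -4)*k(17, 13) = (-⅓*6 + 4/(3*(-4 + 6)²))*(-6) = (-2 + (4/3)/2²)*(-6) = (-2 + (4/3)*(¼))*(-6) = (-2 + ⅓)*(-6) = -5/3*(-6) = 10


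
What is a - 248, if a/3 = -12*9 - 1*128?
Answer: -956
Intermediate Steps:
a = -708 (a = 3*(-12*9 - 1*128) = 3*(-108 - 128) = 3*(-236) = -708)
a - 248 = -708 - 248 = -956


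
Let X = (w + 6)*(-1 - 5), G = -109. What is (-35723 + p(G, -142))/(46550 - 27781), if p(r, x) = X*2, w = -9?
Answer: -35687/18769 ≈ -1.9014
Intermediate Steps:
X = 18 (X = (-9 + 6)*(-1 - 5) = -3*(-6) = 18)
p(r, x) = 36 (p(r, x) = 18*2 = 36)
(-35723 + p(G, -142))/(46550 - 27781) = (-35723 + 36)/(46550 - 27781) = -35687/18769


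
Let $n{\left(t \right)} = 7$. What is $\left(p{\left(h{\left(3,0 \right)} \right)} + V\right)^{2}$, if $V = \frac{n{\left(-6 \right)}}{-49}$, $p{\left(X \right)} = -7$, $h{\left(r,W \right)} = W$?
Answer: $\frac{2500}{49} \approx 51.02$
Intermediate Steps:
$V = - \frac{1}{7}$ ($V = \frac{7}{-49} = 7 \left(- \frac{1}{49}\right) = - \frac{1}{7} \approx -0.14286$)
$\left(p{\left(h{\left(3,0 \right)} \right)} + V\right)^{2} = \left(-7 - \frac{1}{7}\right)^{2} = \left(- \frac{50}{7}\right)^{2} = \frac{2500}{49}$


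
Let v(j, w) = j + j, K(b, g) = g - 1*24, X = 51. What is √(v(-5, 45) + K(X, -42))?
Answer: 2*I*√19 ≈ 8.7178*I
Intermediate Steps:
K(b, g) = -24 + g (K(b, g) = g - 24 = -24 + g)
v(j, w) = 2*j
√(v(-5, 45) + K(X, -42)) = √(2*(-5) + (-24 - 42)) = √(-10 - 66) = √(-76) = 2*I*√19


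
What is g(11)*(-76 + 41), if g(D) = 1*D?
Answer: -385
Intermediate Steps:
g(D) = D
g(11)*(-76 + 41) = 11*(-76 + 41) = 11*(-35) = -385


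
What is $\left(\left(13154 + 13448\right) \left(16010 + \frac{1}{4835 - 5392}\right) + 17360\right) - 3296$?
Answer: $\frac{237233004186}{557} \approx 4.2591 \cdot 10^{8}$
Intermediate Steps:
$\left(\left(13154 + 13448\right) \left(16010 + \frac{1}{4835 - 5392}\right) + 17360\right) - 3296 = \left(26602 \left(16010 + \frac{1}{-557}\right) + 17360\right) - 3296 = \left(26602 \left(16010 - \frac{1}{557}\right) + 17360\right) - 3296 = \left(26602 \cdot \frac{8917569}{557} + 17360\right) - 3296 = \left(\frac{237225170538}{557} + 17360\right) - 3296 = \frac{237234840058}{557} - 3296 = \frac{237233004186}{557}$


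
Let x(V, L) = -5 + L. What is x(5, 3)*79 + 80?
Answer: -78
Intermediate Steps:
x(5, 3)*79 + 80 = (-5 + 3)*79 + 80 = -2*79 + 80 = -158 + 80 = -78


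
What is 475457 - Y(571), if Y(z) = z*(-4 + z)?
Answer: 151700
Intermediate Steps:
475457 - Y(571) = 475457 - 571*(-4 + 571) = 475457 - 571*567 = 475457 - 1*323757 = 475457 - 323757 = 151700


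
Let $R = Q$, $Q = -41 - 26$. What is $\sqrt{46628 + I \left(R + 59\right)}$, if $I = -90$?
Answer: $2 \sqrt{11837} \approx 217.6$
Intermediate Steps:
$Q = -67$ ($Q = -41 - 26 = -67$)
$R = -67$
$\sqrt{46628 + I \left(R + 59\right)} = \sqrt{46628 - 90 \left(-67 + 59\right)} = \sqrt{46628 - -720} = \sqrt{46628 + 720} = \sqrt{47348} = 2 \sqrt{11837}$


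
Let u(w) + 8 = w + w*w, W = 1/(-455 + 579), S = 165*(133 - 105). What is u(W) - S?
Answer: -71160003/15376 ≈ -4628.0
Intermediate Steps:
S = 4620 (S = 165*28 = 4620)
W = 1/124 ≈ 0.0080645
u(w) = -8 + w + w² (u(w) = -8 + (w + w*w) = -8 + (w + w²) = -8 + w + w²)
u(W) - S = (-8 + 1/124 + (1/124)²) - 1*4620 = (-8 + 1/124 + 1/15376) - 4620 = -122883/15376 - 4620 = -71160003/15376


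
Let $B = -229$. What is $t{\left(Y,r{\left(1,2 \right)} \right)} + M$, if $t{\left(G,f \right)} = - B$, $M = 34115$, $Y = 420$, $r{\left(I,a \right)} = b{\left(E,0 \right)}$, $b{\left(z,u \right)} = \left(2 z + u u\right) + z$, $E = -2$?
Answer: $34344$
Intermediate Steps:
$b{\left(z,u \right)} = u^{2} + 3 z$ ($b{\left(z,u \right)} = \left(2 z + u^{2}\right) + z = \left(u^{2} + 2 z\right) + z = u^{2} + 3 z$)
$r{\left(I,a \right)} = -6$ ($r{\left(I,a \right)} = 0^{2} + 3 \left(-2\right) = 0 - 6 = -6$)
$t{\left(G,f \right)} = 229$ ($t{\left(G,f \right)} = \left(-1\right) \left(-229\right) = 229$)
$t{\left(Y,r{\left(1,2 \right)} \right)} + M = 229 + 34115 = 34344$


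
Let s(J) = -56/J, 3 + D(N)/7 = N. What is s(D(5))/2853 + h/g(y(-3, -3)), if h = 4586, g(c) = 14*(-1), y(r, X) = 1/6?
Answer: -6541957/19971 ≈ -327.57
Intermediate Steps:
y(r, X) = ⅙
g(c) = -14
D(N) = -21 + 7*N
s(D(5))/2853 + h/g(y(-3, -3)) = -56/(-21 + 7*5)/2853 + 4586/(-14) = -56/(-21 + 35)*(1/2853) + 4586*(-1/14) = -56/14*(1/2853) - 2293/7 = -56*1/14*(1/2853) - 2293/7 = -4*1/2853 - 2293/7 = -4/2853 - 2293/7 = -6541957/19971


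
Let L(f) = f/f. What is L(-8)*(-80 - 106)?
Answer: -186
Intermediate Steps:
L(f) = 1
L(-8)*(-80 - 106) = 1*(-80 - 106) = 1*(-186) = -186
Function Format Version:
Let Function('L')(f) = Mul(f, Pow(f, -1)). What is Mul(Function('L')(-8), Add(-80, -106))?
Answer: -186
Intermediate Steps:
Function('L')(f) = 1
Mul(Function('L')(-8), Add(-80, -106)) = Mul(1, Add(-80, -106)) = Mul(1, -186) = -186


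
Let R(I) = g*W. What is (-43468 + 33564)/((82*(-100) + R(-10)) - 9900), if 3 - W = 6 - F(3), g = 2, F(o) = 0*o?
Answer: 4952/9053 ≈ 0.54700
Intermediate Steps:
F(o) = 0
W = -3 (W = 3 - (6 - 1*0) = 3 - (6 + 0) = 3 - 1*6 = 3 - 6 = -3)
R(I) = -6 (R(I) = 2*(-3) = -6)
(-43468 + 33564)/((82*(-100) + R(-10)) - 9900) = (-43468 + 33564)/((82*(-100) - 6) - 9900) = -9904/((-8200 - 6) - 9900) = -9904/(-8206 - 9900) = -9904/(-18106) = -9904*(-1/18106) = 4952/9053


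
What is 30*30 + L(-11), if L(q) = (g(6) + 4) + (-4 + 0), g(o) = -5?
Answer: 895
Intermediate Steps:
L(q) = -5 (L(q) = (-5 + 4) + (-4 + 0) = -1 - 4 = -5)
30*30 + L(-11) = 30*30 - 5 = 900 - 5 = 895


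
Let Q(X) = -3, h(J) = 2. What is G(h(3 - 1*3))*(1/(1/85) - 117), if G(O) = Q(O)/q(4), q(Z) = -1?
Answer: -96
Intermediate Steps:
G(O) = 3 (G(O) = -3/(-1) = -3*(-1) = 3)
G(h(3 - 1*3))*(1/(1/85) - 117) = 3*(1/(1/85) - 117) = 3*(85 - 117) = 3*(-32) = -96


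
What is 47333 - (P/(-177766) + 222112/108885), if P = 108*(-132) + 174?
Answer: 458069470221334/9678025455 ≈ 47331.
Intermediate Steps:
P = -14082 (P = -14256 + 174 = -14082)
47333 - (P/(-177766) + 222112/108885) = 47333 - (-14082/(-177766) + 222112/108885) = 47333 - (-14082*(-1/177766) + 222112*(1/108885)) = 47333 - (7041/88883 + 222112/108885) = 47333 - 1*20508640181/9678025455 = 47333 - 20508640181/9678025455 = 458069470221334/9678025455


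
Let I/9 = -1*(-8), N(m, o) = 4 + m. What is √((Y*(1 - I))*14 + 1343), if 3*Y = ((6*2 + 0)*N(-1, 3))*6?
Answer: 265*I ≈ 265.0*I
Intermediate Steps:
I = 72 (I = 9*(-1*(-8)) = 9*8 = 72)
Y = 72 (Y = (((6*2 + 0)*(4 - 1))*6)/3 = (((12 + 0)*3)*6)/3 = ((12*3)*6)/3 = (36*6)/3 = (⅓)*216 = 72)
√((Y*(1 - I))*14 + 1343) = √((72*(1 - 1*72))*14 + 1343) = √((72*(1 - 72))*14 + 1343) = √((72*(-71))*14 + 1343) = √(-5112*14 + 1343) = √(-71568 + 1343) = √(-70225) = 265*I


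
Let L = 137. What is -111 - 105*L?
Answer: -14496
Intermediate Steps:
-111 - 105*L = -111 - 105*137 = -111 - 14385 = -14496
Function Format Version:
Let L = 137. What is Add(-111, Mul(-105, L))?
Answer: -14496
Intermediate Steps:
Add(-111, Mul(-105, L)) = Add(-111, Mul(-105, 137)) = Add(-111, -14385) = -14496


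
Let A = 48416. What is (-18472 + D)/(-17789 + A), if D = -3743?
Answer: -7405/10209 ≈ -0.72534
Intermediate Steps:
(-18472 + D)/(-17789 + A) = (-18472 - 3743)/(-17789 + 48416) = -22215/30627 = -22215*1/30627 = -7405/10209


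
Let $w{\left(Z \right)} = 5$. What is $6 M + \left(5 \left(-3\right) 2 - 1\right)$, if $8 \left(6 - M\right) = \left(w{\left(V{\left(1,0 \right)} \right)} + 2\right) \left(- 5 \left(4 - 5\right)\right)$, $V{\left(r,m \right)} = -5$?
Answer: $- \frac{85}{4} \approx -21.25$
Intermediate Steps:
$M = \frac{13}{8}$ ($M = 6 - \frac{\left(5 + 2\right) \left(- 5 \left(4 - 5\right)\right)}{8} = 6 - \frac{7 \left(\left(-5\right) \left(-1\right)\right)}{8} = 6 - \frac{7 \cdot 5}{8} = 6 - \frac{35}{8} = \frac{13}{8} \approx 1.625$)
$6 M + \left(5 \left(-3\right) 2 - 1\right) = 6 \cdot \frac{13}{8} + \left(5 \left(-3\right) 2 - 1\right) = \frac{39}{4} - 31 = - \frac{85}{4}$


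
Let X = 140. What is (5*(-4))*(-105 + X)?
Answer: -700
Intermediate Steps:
(5*(-4))*(-105 + X) = (5*(-4))*(-105 + 140) = -20*35 = -700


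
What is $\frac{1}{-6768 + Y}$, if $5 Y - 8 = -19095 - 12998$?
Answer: $- \frac{1}{13185} \approx -7.5844 \cdot 10^{-5}$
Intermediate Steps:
$Y = -6417$ ($Y = \frac{8}{5} + \frac{-19095 - 12998}{5} = \frac{8}{5} + \frac{1}{5} \left(-32093\right) = \frac{8}{5} - \frac{32093}{5} = -6417$)
$\frac{1}{-6768 + Y} = \frac{1}{-6768 - 6417} = \frac{1}{-13185} = - \frac{1}{13185}$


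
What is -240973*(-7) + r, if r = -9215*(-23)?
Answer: 1898756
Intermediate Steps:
r = 211945
-240973*(-7) + r = -240973*(-7) + 211945 = 1686811 + 211945 = 1898756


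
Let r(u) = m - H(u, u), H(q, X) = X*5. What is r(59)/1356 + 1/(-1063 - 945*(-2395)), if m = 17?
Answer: -334236281/1630305240 ≈ -0.20501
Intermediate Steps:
H(q, X) = 5*X
r(u) = 17 - 5*u
r(59)/1356 + 1/(-1063 - 945*(-2395)) = (17 - 5*59)/1356 + 1/(-1063 - 945*(-2395)) = (17 - 295)*(1/1356) - 1/2395/(-2008) = -278*1/1356 - 1/2008*(-1/2395) = -139/678 + 1/4809160 = -334236281/1630305240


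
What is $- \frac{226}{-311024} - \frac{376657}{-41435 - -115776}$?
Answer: $- \frac{58566282851}{11560917592} \approx -5.0659$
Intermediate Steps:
$- \frac{226}{-311024} - \frac{376657}{-41435 - -115776} = \left(-226\right) \left(- \frac{1}{311024}\right) - \frac{376657}{-41435 + 115776} = \frac{113}{155512} - \frac{376657}{74341} = - \frac{58566282851}{11560917592}$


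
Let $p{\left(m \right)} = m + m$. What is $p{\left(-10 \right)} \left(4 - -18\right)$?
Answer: $-440$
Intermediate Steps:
$p{\left(m \right)} = 2 m$
$p{\left(-10 \right)} \left(4 - -18\right) = 2 \left(-10\right) \left(4 - -18\right) = - 20 \left(4 + 18\right) = \left(-20\right) 22 = -440$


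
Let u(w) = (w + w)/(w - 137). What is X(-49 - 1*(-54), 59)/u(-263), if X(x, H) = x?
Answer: 1000/263 ≈ 3.8023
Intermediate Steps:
u(w) = 2*w/(-137 + w) (u(w) = (2*w)/(-137 + w) = 2*w/(-137 + w))
X(-49 - 1*(-54), 59)/u(-263) = (-49 - 1*(-54))/((2*(-263)/(-137 - 263))) = (-49 + 54)/((2*(-263)/(-400))) = 5/((2*(-263)*(-1/400))) = 5/(263/200) = 5*(200/263) = 1000/263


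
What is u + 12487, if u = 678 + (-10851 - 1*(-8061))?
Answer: 10375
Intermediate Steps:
u = -2112 (u = 678 + (-10851 + 8061) = 678 - 2790 = -2112)
u + 12487 = -2112 + 12487 = 10375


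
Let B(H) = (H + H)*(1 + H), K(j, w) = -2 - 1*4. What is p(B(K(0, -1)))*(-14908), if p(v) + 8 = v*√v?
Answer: 119264 - 1788960*√15 ≈ -6.8094e+6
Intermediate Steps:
K(j, w) = -6 (K(j, w) = -2 - 4 = -6)
B(H) = 2*H*(1 + H) (B(H) = (2*H)*(1 + H) = 2*H*(1 + H))
p(v) = -8 + v^(3/2) (p(v) = -8 + v*√v = -8 + v^(3/2))
p(B(K(0, -1)))*(-14908) = (-8 + (2*(-6)*(1 - 6))^(3/2))*(-14908) = (-8 + (2*(-6)*(-5))^(3/2))*(-14908) = (-8 + 60^(3/2))*(-14908) = (-8 + 120*√15)*(-14908) = 119264 - 1788960*√15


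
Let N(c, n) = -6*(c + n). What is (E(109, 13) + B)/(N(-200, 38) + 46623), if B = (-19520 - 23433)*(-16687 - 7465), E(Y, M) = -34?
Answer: 345800274/15865 ≈ 21796.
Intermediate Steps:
N(c, n) = -6*c - 6*n
B = 1037400856 (B = -42953*(-24152) = 1037400856)
(E(109, 13) + B)/(N(-200, 38) + 46623) = (-34 + 1037400856)/((-6*(-200) - 6*38) + 46623) = 1037400822/((1200 - 228) + 46623) = 1037400822/(972 + 46623) = 1037400822/47595 = 1037400822*(1/47595) = 345800274/15865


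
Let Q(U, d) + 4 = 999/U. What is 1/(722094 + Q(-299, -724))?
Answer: 299/215903911 ≈ 1.3849e-6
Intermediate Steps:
Q(U, d) = -4 + 999/U
1/(722094 + Q(-299, -724)) = 1/(722094 + (-4 + 999/(-299))) = 1/(722094 + (-4 + 999*(-1/299))) = 1/(722094 + (-4 - 999/299)) = 1/(722094 - 2195/299) = 1/(215903911/299) = 299/215903911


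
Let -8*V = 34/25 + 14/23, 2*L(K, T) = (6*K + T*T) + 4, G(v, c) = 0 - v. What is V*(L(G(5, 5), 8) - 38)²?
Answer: -102163/1150 ≈ -88.837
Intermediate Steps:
G(v, c) = -v
L(K, T) = 2 + T²/2 + 3*K (L(K, T) = ((6*K + T*T) + 4)/2 = ((6*K + T²) + 4)/2 = ((T² + 6*K) + 4)/2 = (4 + T² + 6*K)/2 = 2 + T²/2 + 3*K)
V = -283/1150 (V = -(34/25 + 14/23)/8 = -⅛*1132/575 = -283/1150 ≈ -0.24609)
V*(L(G(5, 5), 8) - 38)² = -283*((2 + (½)*8² + 3*(-1*5)) - 38)²/1150 = -283*((2 + (½)*64 + 3*(-5)) - 38)²/1150 = -283*((2 + 32 - 15) - 38)²/1150 = -283*(19 - 38)²/1150 = -283/1150*(-19)² = -283/1150*361 = -102163/1150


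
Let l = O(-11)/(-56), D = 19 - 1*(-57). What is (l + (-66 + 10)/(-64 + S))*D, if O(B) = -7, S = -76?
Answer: 399/10 ≈ 39.900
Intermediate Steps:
D = 76 (D = 19 + 57 = 76)
l = ⅛ (l = -7/(-56) = -7*(-1/56) = ⅛ ≈ 0.12500)
(l + (-66 + 10)/(-64 + S))*D = (⅛ + (-66 + 10)/(-64 - 76))*76 = (⅛ - 56/(-140))*76 = (⅛ - 56*(-1/140))*76 = (⅛ + ⅖)*76 = (21/40)*76 = 399/10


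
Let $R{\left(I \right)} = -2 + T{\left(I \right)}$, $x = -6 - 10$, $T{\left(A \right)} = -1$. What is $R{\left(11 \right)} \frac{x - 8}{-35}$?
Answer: $- \frac{72}{35} \approx -2.0571$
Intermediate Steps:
$x = -16$ ($x = -6 - 10 = -16$)
$R{\left(I \right)} = -3$ ($R{\left(I \right)} = -2 - 1 = -3$)
$R{\left(11 \right)} \frac{x - 8}{-35} = - 3 \frac{-16 - 8}{-35} = - 3 \left(\left(-24\right) \left(- \frac{1}{35}\right)\right) = \left(-3\right) \frac{24}{35} = - \frac{72}{35}$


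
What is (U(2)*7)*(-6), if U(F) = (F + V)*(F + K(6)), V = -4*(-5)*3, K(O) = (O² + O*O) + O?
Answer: -208320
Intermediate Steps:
K(O) = O + 2*O² (K(O) = (O² + O²) + O = 2*O² + O = O + 2*O²)
V = 60 (V = 20*3 = 60)
U(F) = (60 + F)*(78 + F) (U(F) = (F + 60)*(F + 6*(1 + 2*6)) = (60 + F)*(F + 6*(1 + 12)) = (60 + F)*(F + 6*13) = (60 + F)*(F + 78) = (60 + F)*(78 + F))
(U(2)*7)*(-6) = ((4680 + 2² + 138*2)*7)*(-6) = ((4680 + 4 + 276)*7)*(-6) = (4960*7)*(-6) = 34720*(-6) = -208320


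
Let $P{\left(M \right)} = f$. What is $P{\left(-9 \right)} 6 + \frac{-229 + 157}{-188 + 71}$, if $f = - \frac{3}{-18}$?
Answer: $\frac{21}{13} \approx 1.6154$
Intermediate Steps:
$f = \frac{1}{6}$ ($f = \left(-3\right) \left(- \frac{1}{18}\right) = \frac{1}{6} \approx 0.16667$)
$P{\left(M \right)} = \frac{1}{6}$
$P{\left(-9 \right)} 6 + \frac{-229 + 157}{-188 + 71} = \frac{1}{6} \cdot 6 + \frac{-229 + 157}{-188 + 71} = 1 - \frac{72}{-117} = 1 - - \frac{8}{13} = 1 + \frac{8}{13} = \frac{21}{13}$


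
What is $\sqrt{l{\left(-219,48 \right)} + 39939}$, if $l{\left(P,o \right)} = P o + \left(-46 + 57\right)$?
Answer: $\sqrt{29438} \approx 171.57$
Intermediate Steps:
$l{\left(P,o \right)} = 11 + P o$ ($l{\left(P,o \right)} = P o + 11 = 11 + P o$)
$\sqrt{l{\left(-219,48 \right)} + 39939} = \sqrt{\left(11 - 10512\right) + 39939} = \sqrt{-10501 + 39939} = \sqrt{29438}$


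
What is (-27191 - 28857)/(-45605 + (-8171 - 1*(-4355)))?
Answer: 56048/49421 ≈ 1.1341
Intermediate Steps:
(-27191 - 28857)/(-45605 + (-8171 - 1*(-4355))) = -56048/(-45605 + (-8171 + 4355)) = -56048/(-45605 - 3816) = -56048/(-49421) = -56048*(-1/49421) = 56048/49421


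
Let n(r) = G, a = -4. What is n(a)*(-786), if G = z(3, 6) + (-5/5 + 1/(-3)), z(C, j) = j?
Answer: -3668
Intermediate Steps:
G = 14/3 (G = 6 + (-5/5 + 1/(-3)) = 6 + (-5*⅕ + 1*(-⅓)) = 6 + (-1 - ⅓) = 6 - 4/3 = 14/3 ≈ 4.6667)
n(r) = 14/3
n(a)*(-786) = (14/3)*(-786) = -3668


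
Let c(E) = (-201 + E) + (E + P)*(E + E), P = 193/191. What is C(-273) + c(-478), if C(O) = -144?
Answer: 86939187/191 ≈ 4.5518e+5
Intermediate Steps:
P = 193/191 (P = 193*(1/191) = 193/191 ≈ 1.0105)
c(E) = -201 + E + 2*E*(193/191 + E) (c(E) = (-201 + E) + (E + 193/191)*(E + E) = (-201 + E) + (193/191 + E)*(2*E) = (-201 + E) + 2*E*(193/191 + E) = -201 + E + 2*E*(193/191 + E))
C(-273) + c(-478) = -144 + (-201 + 2*(-478)**2 + (577/191)*(-478)) = -144 + (-201 + 2*228484 - 275806/191) = -144 + (-201 + 456968 - 275806/191) = -144 + 86966691/191 = 86939187/191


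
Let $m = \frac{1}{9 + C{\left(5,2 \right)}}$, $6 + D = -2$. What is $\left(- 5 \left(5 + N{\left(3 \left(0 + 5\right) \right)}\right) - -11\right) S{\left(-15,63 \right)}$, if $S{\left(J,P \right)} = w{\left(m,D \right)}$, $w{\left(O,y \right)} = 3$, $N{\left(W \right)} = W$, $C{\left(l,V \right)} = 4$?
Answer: $-267$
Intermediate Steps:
$D = -8$ ($D = -6 - 2 = -8$)
$m = \frac{1}{13}$ ($m = \frac{1}{9 + 4} = \frac{1}{13} \approx 0.076923$)
$S{\left(J,P \right)} = 3$
$\left(- 5 \left(5 + N{\left(3 \left(0 + 5\right) \right)}\right) - -11\right) S{\left(-15,63 \right)} = \left(- 5 \left(5 + 3 \left(0 + 5\right)\right) - -11\right) 3 = \left(- 5 \left(5 + 3 \cdot 5\right) + 11\right) 3 = \left(- 5 \left(5 + 15\right) + 11\right) 3 = \left(\left(-5\right) 20 + 11\right) 3 = \left(-100 + 11\right) 3 = \left(-89\right) 3 = -267$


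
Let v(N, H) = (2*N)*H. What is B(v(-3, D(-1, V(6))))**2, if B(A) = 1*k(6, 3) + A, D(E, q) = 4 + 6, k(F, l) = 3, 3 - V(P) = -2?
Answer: 3249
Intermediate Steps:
V(P) = 5 (V(P) = 3 - 1*(-2) = 3 + 2 = 5)
D(E, q) = 10
v(N, H) = 2*H*N
B(A) = 3 + A (B(A) = 1*3 + A = 3 + A)
B(v(-3, D(-1, V(6))))**2 = (3 + 2*10*(-3))**2 = (3 - 60)**2 = (-57)**2 = 3249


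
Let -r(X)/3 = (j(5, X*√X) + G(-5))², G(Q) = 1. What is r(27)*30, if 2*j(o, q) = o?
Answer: -2205/2 ≈ -1102.5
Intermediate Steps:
j(o, q) = o/2
r(X) = -147/4 (r(X) = -3*((½)*5 + 1)² = -3*(5/2 + 1)² = -3*(7/2)² = -3*49/4 = -147/4)
r(27)*30 = -147/4*30 = -2205/2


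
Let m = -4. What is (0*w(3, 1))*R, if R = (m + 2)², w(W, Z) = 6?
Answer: 0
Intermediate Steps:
R = 4 (R = (-4 + 2)² = (-2)² = 4)
(0*w(3, 1))*R = (0*6)*4 = 0*4 = 0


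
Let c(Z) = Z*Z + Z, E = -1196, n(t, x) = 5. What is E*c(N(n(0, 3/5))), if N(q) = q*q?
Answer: -777400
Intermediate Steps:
N(q) = q²
c(Z) = Z + Z² (c(Z) = Z² + Z = Z + Z²)
E*c(N(n(0, 3/5))) = -1196*5²*(1 + 5²) = -29900*(1 + 25) = -29900*26 = -1196*650 = -777400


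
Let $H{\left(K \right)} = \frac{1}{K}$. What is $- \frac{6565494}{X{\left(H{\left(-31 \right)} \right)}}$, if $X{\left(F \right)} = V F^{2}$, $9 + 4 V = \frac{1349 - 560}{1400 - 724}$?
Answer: $\frac{5686908346912}{1765} \approx 3.222 \cdot 10^{9}$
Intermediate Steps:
$V = - \frac{5295}{2704}$ ($V = - \frac{9}{4} + \frac{\left(1349 - 560\right) \frac{1}{1400 - 724}}{4} = - \frac{9}{4} + \frac{789 \cdot \frac{1}{676}}{4} = - \frac{9}{4} + \frac{1}{4} \cdot \frac{789}{676} = - \frac{9}{4} + \frac{789}{2704} = - \frac{5295}{2704} \approx -1.9582$)
$X{\left(F \right)} = - \frac{5295 F^{2}}{2704}$
$- \frac{6565494}{X{\left(H{\left(-31 \right)} \right)}} = - \frac{6565494}{\left(- \frac{5295}{2704}\right) \left(\frac{1}{-31}\right)^{2}} = - \frac{6565494}{\left(- \frac{5295}{2704}\right) \left(- \frac{1}{31}\right)^{2}} = - \frac{6565494}{\left(- \frac{5295}{2704}\right) \frac{1}{961}} = - \frac{6565494}{- \frac{5295}{2598544}} = \left(-6565494\right) \left(- \frac{2598544}{5295}\right) = \frac{5686908346912}{1765}$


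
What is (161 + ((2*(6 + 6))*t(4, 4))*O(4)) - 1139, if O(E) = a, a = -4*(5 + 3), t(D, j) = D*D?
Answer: -13266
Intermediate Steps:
t(D, j) = D**2
a = -32 (a = -4*8 = -32)
O(E) = -32
(161 + ((2*(6 + 6))*t(4, 4))*O(4)) - 1139 = (161 + ((2*(6 + 6))*4**2)*(-32)) - 1139 = (161 + ((2*12)*16)*(-32)) - 1139 = (161 + (24*16)*(-32)) - 1139 = (161 + 384*(-32)) - 1139 = (161 - 12288) - 1139 = -12127 - 1139 = -13266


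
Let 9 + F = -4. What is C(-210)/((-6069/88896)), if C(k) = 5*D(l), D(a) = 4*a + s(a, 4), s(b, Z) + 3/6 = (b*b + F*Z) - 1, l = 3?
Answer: 4815200/2023 ≈ 2380.2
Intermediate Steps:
F = -13 (F = -9 - 4 = -13)
s(b, Z) = -3/2 + b² - 13*Z (s(b, Z) = -½ + ((b*b - 13*Z) - 1) = -½ + ((b² - 13*Z) - 1) = -½ + (-1 + b² - 13*Z) = -3/2 + b² - 13*Z)
D(a) = -107/2 + a² + 4*a (D(a) = 4*a + (-3/2 + a² - 13*4) = 4*a + (-3/2 + a² - 52) = 4*a + (-107/2 + a²) = -107/2 + a² + 4*a)
C(k) = -325/2 (C(k) = 5*(-107/2 + 3² + 4*3) = 5*(-107/2 + 9 + 12) = 5*(-65/2) = -325/2)
C(-210)/((-6069/88896)) = -325/(2*((-6069/88896))) = -325/(2*((-6069*1/88896))) = -325/(2*(-2023/29632)) = -325/2*(-29632/2023) = 4815200/2023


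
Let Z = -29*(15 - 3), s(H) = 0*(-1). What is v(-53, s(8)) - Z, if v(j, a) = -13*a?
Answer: 348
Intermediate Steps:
s(H) = 0
Z = -348 (Z = -29*12 = -348)
v(-53, s(8)) - Z = -13*0 - 1*(-348) = 0 + 348 = 348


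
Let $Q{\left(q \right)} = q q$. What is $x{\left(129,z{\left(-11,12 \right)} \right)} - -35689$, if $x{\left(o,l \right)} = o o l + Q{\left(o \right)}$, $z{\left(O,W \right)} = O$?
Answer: $-130721$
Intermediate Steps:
$Q{\left(q \right)} = q^{2}$
$x{\left(o,l \right)} = o^{2} + l o^{2}$ ($x{\left(o,l \right)} = o o l + o^{2} = o^{2} l + o^{2} = l o^{2} + o^{2} = o^{2} + l o^{2}$)
$x{\left(129,z{\left(-11,12 \right)} \right)} - -35689 = 129^{2} \left(1 - 11\right) - -35689 = 16641 \left(-10\right) + 35689 = -166410 + 35689 = -130721$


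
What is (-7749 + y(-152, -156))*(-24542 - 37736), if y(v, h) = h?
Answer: 492307590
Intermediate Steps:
(-7749 + y(-152, -156))*(-24542 - 37736) = (-7749 - 156)*(-24542 - 37736) = -7905*(-62278) = 492307590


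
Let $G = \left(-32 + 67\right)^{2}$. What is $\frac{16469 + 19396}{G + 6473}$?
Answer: $\frac{11955}{2566} \approx 4.659$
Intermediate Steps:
$G = 1225$ ($G = 35^{2} = 1225$)
$\frac{16469 + 19396}{G + 6473} = \frac{16469 + 19396}{1225 + 6473} = \frac{35865}{7698} = 35865 \cdot \frac{1}{7698} = \frac{11955}{2566}$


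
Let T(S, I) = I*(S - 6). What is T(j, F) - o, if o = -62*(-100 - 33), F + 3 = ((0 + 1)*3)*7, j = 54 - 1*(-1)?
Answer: -7364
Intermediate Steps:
j = 55 (j = 54 + 1 = 55)
F = 18 (F = -3 + ((0 + 1)*3)*7 = -3 + (1*3)*7 = -3 + 3*7 = -3 + 21 = 18)
o = 8246 (o = -62*(-133) = 8246)
T(S, I) = I*(-6 + S)
T(j, F) - o = 18*(-6 + 55) - 1*8246 = 18*49 - 8246 = 882 - 8246 = -7364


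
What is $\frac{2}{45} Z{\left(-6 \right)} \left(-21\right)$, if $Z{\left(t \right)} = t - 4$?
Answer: $\frac{28}{3} \approx 9.3333$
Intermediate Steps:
$Z{\left(t \right)} = -4 + t$
$\frac{2}{45} Z{\left(-6 \right)} \left(-21\right) = \frac{2}{45} \left(-4 - 6\right) \left(-21\right) = 2 \cdot \frac{1}{45} \left(-10\right) \left(-21\right) = \frac{2}{45} \left(-10\right) \left(-21\right) = \left(- \frac{4}{9}\right) \left(-21\right) = \frac{28}{3}$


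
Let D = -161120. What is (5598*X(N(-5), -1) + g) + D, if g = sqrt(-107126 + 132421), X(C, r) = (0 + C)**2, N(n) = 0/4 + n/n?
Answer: -155522 + sqrt(25295) ≈ -1.5536e+5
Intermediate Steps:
N(n) = 1 (N(n) = 0*(1/4) + 1 = 0 + 1 = 1)
X(C, r) = C**2
g = sqrt(25295) ≈ 159.04
(5598*X(N(-5), -1) + g) + D = (5598*1**2 + sqrt(25295)) - 161120 = (5598*1 + sqrt(25295)) - 161120 = (5598 + sqrt(25295)) - 161120 = -155522 + sqrt(25295)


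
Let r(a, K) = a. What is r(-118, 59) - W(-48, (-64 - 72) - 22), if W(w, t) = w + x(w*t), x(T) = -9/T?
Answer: -176957/2528 ≈ -69.999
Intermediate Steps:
W(w, t) = w - 9/(t*w) (W(w, t) = w - 9*1/(t*w) = w - 9/(t*w))
r(-118, 59) - W(-48, (-64 - 72) - 22) = -118 - (-48 - 9/((-64 - 72) - 22*(-48))) = -118 - (-48 - 9*(-1/48)/(-136 - 22)) = -118 - (-48 - 9*(-1/48)/(-158)) = -118 - (-48 - 9*(-1/158)*(-1/48)) = -118 - (-48 - 3/2528) = -118 - 1*(-121347/2528) = -118 + 121347/2528 = -176957/2528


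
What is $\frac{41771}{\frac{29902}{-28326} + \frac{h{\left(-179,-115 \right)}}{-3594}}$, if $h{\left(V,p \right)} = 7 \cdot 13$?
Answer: $- \frac{708740002254}{18340909} \approx -38643.0$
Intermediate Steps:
$h{\left(V,p \right)} = 91$
$\frac{41771}{\frac{29902}{-28326} + \frac{h{\left(-179,-115 \right)}}{-3594}} = \frac{41771}{\frac{29902}{-28326} + \frac{91}{-3594}} = \frac{41771}{29902 \left(- \frac{1}{28326}\right) + 91 \left(- \frac{1}{3594}\right)} = \frac{41771}{- \frac{14951}{14163} - \frac{91}{3594}} = \frac{41771}{- \frac{18340909}{16967274}} = 41771 \left(- \frac{16967274}{18340909}\right) = - \frac{708740002254}{18340909}$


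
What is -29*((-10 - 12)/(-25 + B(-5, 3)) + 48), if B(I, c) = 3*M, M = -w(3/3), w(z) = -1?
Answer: -1421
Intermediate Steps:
M = 1 (M = -1*(-1) = 1)
B(I, c) = 3 (B(I, c) = 3*1 = 3)
-29*((-10 - 12)/(-25 + B(-5, 3)) + 48) = -29*((-10 - 12)/(-25 + 3) + 48) = -29*(-22/(-22) + 48) = -29*(-22*(-1/22) + 48) = -29*(1 + 48) = -29*49 = -1421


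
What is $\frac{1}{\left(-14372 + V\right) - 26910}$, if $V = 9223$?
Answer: $- \frac{1}{32059} \approx -3.1192 \cdot 10^{-5}$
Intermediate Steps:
$\frac{1}{\left(-14372 + V\right) - 26910} = \frac{1}{\left(-14372 + 9223\right) - 26910} = \frac{1}{-5149 - 26910} = \frac{1}{-32059} = - \frac{1}{32059}$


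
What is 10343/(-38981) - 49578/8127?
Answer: -672219193/105599529 ≈ -6.3657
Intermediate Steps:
10343/(-38981) - 49578/8127 = 10343*(-1/38981) - 49578*1/8127 = -10343/38981 - 16526/2709 = -672219193/105599529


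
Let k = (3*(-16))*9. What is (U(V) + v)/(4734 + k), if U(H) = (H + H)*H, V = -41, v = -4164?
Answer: -401/2151 ≈ -0.18642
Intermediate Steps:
U(H) = 2*H**2 (U(H) = (2*H)*H = 2*H**2)
k = -432 (k = -48*9 = -432)
(U(V) + v)/(4734 + k) = (2*(-41)**2 - 4164)/(4734 - 432) = (2*1681 - 4164)/4302 = (3362 - 4164)*(1/4302) = -802*1/4302 = -401/2151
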